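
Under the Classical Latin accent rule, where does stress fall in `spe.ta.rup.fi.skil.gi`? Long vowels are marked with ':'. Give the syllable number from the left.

5

Classical Latin: stress the penult if heavy (long vowel or closed), else the antepenult.
Weights: 4 fi L, 5 skil H, 6 gi L.
The penult (syllable 5, skil) is heavy, so it takes stress.
Stress on syllable 5: spe.ta.rup.fi.ˈskil.gi.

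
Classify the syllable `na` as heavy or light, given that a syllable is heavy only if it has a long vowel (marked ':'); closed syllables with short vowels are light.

light

`na`: short vowel, open (no coda). Short vowel → light.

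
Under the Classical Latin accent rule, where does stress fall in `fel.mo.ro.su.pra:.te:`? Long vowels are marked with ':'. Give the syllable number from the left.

Classical Latin: stress the penult if heavy (long vowel or closed), else the antepenult.
Weights: 4 su L, 5 pra: H, 6 te: H.
The penult (syllable 5, pra:) is heavy, so it takes stress.
Stress on syllable 5: fel.mo.ro.su.ˈpra:.te:.

5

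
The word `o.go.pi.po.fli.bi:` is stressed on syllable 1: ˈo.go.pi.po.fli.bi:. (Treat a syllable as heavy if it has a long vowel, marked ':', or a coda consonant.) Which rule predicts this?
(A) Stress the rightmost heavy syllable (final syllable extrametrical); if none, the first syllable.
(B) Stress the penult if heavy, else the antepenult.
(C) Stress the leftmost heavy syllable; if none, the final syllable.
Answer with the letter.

Rule A → syllable 1 ✓.
Rule B → syllable 4 (observed: 1).
Rule C → syllable 6 (observed: 1).

A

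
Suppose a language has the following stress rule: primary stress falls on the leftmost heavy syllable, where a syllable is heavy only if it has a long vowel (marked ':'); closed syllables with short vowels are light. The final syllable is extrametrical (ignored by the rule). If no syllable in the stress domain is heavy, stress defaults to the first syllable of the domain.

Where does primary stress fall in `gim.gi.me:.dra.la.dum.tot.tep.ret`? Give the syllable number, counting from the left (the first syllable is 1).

The final syllable (9, ret) is extrametrical; the stress domain is syllables 1–8.
Weights: 1 gim L, 2 gi L, 3 me: H, 4 dra L, 5 la L, 6 dum L, 7 tot L, 8 tep L.
Heavy syllables in the domain: 3. The leftmost is syllable 3 (me:).
Primary stress: syllable 3 → gim.gi.ˈme:.dra.la.dum.tot.tep.ret.

3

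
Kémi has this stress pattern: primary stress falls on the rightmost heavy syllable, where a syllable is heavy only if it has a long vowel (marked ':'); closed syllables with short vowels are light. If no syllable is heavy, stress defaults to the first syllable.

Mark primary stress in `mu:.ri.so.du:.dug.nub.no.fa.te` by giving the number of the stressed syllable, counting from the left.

Weights: 1 mu: H, 2 ri L, 3 so L, 4 du: H, 5 dug L, 6 nub L, 7 no L, 8 fa L, 9 te L.
Heavy syllables in the domain: 1, 4. The rightmost is syllable 4 (du:).
Primary stress: syllable 4 → mu:.ri.so.ˈdu:.dug.nub.no.fa.te.

4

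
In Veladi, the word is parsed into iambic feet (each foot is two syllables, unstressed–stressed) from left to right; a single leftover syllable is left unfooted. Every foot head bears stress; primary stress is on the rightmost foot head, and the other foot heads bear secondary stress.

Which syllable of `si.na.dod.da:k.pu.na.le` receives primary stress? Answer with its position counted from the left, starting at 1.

6

Parse left to right into iambic (σˈσ) feet: (si.ˈna) (dod.ˈda:k) (pu.ˈna) le. Syllable 7 is left unfooted.
Foot heads (stressed positions): 2, 4, 6.
End Rule Rightmost: primary stress on the rightmost head = syllable 6.
Primary stress: syllable 6 → si.na.dod.da:k.pu.ˈna.le.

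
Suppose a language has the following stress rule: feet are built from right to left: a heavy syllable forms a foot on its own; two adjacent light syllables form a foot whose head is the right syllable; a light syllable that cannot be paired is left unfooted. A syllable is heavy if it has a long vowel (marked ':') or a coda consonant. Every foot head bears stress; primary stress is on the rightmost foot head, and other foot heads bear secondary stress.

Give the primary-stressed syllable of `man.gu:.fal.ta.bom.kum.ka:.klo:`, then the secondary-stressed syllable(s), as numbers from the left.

primary 8, secondary 1, 2, 3, 5, 6, 7

Weights: 1 man H, 2 gu: H, 3 fal H, 4 ta L, 5 bom H, 6 kum H, 7 ka: H, 8 klo: H.
Parse right to left (heavy = foot alone; LL = one foot; stranded L unfooted): (ˈman) (ˈgu:) (ˈfal) ta (ˈbom) (ˈkum) (ˈka:) (ˈklo:).
Foot heads: 1, 2, 3, 5, 6, 7, 8.
Primary stress on the rightmost head = syllable 8.
Secondary stress on 1, 2, 3, 5, 6, 7: ˌman.ˌgu:.ˌfal.ta.ˌbom.ˌkum.ˌka:.ˈklo:.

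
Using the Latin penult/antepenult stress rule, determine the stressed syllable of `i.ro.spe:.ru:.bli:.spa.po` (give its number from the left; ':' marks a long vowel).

Classical Latin: stress the penult if heavy (long vowel or closed), else the antepenult.
Weights: 5 bli: H, 6 spa L, 7 po L.
The penult (syllable 6, spa) is light, so stress falls on the antepenult (syllable 5, bli:).
Stress on syllable 5: i.ro.spe:.ru:.ˈbli:.spa.po.

5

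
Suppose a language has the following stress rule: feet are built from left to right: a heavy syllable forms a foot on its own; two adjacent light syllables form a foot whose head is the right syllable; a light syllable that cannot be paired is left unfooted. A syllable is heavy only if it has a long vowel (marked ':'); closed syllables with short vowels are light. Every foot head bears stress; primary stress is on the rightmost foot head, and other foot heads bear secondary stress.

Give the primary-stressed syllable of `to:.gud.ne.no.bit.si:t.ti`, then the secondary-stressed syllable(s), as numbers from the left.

Weights: 1 to: H, 2 gud L, 3 ne L, 4 no L, 5 bit L, 6 si:t H, 7 ti L.
Parse left to right (heavy = foot alone; LL = one foot; stranded L unfooted): (ˈto:) (gud.ˈne) (no.ˈbit) (ˈsi:t) ti.
Foot heads: 1, 3, 5, 6.
Primary stress on the rightmost head = syllable 6.
Secondary stress on 1, 3, 5: ˌto:.gud.ˌne.no.ˌbit.ˈsi:t.ti.

primary 6, secondary 1, 3, 5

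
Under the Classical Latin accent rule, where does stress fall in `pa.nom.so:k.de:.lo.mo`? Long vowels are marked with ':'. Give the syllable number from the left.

Classical Latin: stress the penult if heavy (long vowel or closed), else the antepenult.
Weights: 4 de: H, 5 lo L, 6 mo L.
The penult (syllable 5, lo) is light, so stress falls on the antepenult (syllable 4, de:).
Stress on syllable 4: pa.nom.so:k.ˈde:.lo.mo.

4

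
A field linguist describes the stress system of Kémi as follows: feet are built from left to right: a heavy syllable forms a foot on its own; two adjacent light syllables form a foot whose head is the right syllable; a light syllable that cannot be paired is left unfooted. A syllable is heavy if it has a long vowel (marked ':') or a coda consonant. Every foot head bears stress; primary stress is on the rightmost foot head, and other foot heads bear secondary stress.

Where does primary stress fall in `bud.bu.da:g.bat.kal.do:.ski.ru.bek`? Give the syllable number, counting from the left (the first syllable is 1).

9

Weights: 1 bud H, 2 bu L, 3 da:g H, 4 bat H, 5 kal H, 6 do: H, 7 ski L, 8 ru L, 9 bek H.
Parse left to right (heavy = foot alone; LL = one foot; stranded L unfooted): (ˈbud) bu (ˈda:g) (ˈbat) (ˈkal) (ˈdo:) (ski.ˈru) (ˈbek).
Foot heads: 1, 3, 4, 5, 6, 8, 9.
Primary stress on the rightmost head = syllable 9.
Primary stress: syllable 9 → bud.bu.da:g.bat.kal.do:.ski.ru.ˈbek.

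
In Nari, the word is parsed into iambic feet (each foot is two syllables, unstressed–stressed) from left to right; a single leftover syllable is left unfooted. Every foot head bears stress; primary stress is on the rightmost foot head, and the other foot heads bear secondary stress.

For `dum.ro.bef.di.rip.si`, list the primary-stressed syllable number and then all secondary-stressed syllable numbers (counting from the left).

Parse left to right into iambic (σˈσ) feet: (dum.ˈro) (bef.ˈdi) (rip.ˈsi).
Foot heads (stressed positions): 2, 4, 6.
End Rule Rightmost: primary stress on the rightmost head = syllable 6.
Secondary stress on 2, 4: dum.ˌro.bef.ˌdi.rip.ˈsi.

primary 6, secondary 2, 4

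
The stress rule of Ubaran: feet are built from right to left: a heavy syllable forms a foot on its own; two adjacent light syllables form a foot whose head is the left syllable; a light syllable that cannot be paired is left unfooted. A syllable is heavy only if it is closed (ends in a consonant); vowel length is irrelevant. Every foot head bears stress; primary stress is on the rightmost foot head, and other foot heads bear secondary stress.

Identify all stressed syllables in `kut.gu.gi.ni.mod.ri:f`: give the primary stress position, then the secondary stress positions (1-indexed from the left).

primary 6, secondary 1, 3, 5

Weights: 1 kut H, 2 gu L, 3 gi L, 4 ni L, 5 mod H, 6 ri:f H.
Parse right to left (heavy = foot alone; LL = one foot; stranded L unfooted): (ˈkut) gu (ˈgi.ni) (ˈmod) (ˈri:f).
Foot heads: 1, 3, 5, 6.
Primary stress on the rightmost head = syllable 6.
Secondary stress on 1, 3, 5: ˌkut.gu.ˌgi.ni.ˌmod.ˈri:f.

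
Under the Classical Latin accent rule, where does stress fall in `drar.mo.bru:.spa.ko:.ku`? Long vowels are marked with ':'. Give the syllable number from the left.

5

Classical Latin: stress the penult if heavy (long vowel or closed), else the antepenult.
Weights: 4 spa L, 5 ko: H, 6 ku L.
The penult (syllable 5, ko:) is heavy, so it takes stress.
Stress on syllable 5: drar.mo.bru:.spa.ˈko:.ku.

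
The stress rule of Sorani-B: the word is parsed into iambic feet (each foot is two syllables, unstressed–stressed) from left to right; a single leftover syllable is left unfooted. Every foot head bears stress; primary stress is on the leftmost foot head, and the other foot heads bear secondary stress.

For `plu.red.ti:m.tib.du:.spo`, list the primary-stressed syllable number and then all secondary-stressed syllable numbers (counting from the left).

Parse left to right into iambic (σˈσ) feet: (plu.ˈred) (ti:m.ˈtib) (du:.ˈspo).
Foot heads (stressed positions): 2, 4, 6.
End Rule Leftmost: primary stress on the leftmost head = syllable 2.
Secondary stress on 4, 6: plu.ˈred.ti:m.ˌtib.du:.ˌspo.

primary 2, secondary 4, 6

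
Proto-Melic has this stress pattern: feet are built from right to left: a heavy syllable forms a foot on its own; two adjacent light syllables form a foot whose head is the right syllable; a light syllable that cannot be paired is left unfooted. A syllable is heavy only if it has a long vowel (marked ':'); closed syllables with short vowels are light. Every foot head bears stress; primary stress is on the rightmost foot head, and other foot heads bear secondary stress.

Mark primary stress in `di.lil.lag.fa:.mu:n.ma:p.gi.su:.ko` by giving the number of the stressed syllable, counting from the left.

Weights: 1 di L, 2 lil L, 3 lag L, 4 fa: H, 5 mu:n H, 6 ma:p H, 7 gi L, 8 su: H, 9 ko L.
Parse right to left (heavy = foot alone; LL = one foot; stranded L unfooted): di (lil.ˈlag) (ˈfa:) (ˈmu:n) (ˈma:p) gi (ˈsu:) ko.
Foot heads: 3, 4, 5, 6, 8.
Primary stress on the rightmost head = syllable 8.
Primary stress: syllable 8 → di.lil.lag.fa:.mu:n.ma:p.gi.ˈsu:.ko.

8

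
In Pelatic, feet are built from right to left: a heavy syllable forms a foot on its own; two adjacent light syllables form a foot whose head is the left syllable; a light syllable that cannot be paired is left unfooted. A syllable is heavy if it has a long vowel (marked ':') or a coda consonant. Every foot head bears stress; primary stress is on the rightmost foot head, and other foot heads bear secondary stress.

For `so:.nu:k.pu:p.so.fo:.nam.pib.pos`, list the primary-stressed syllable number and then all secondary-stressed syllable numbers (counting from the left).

primary 8, secondary 1, 2, 3, 5, 6, 7

Weights: 1 so: H, 2 nu:k H, 3 pu:p H, 4 so L, 5 fo: H, 6 nam H, 7 pib H, 8 pos H.
Parse right to left (heavy = foot alone; LL = one foot; stranded L unfooted): (ˈso:) (ˈnu:k) (ˈpu:p) so (ˈfo:) (ˈnam) (ˈpib) (ˈpos).
Foot heads: 1, 2, 3, 5, 6, 7, 8.
Primary stress on the rightmost head = syllable 8.
Secondary stress on 1, 2, 3, 5, 6, 7: ˌso:.ˌnu:k.ˌpu:p.so.ˌfo:.ˌnam.ˌpib.ˈpos.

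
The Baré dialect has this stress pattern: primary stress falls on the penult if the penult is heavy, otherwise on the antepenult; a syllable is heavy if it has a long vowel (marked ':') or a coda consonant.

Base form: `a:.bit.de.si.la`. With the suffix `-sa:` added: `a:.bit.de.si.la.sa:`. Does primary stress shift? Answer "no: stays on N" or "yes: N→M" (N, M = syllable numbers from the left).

yes: 3→4

Base `a:.bit.de.si.la` (5 syllables):
  Weights: 3 de L, 4 si L, 5 la L.
  The penult (syllable 4, si) is light, so stress falls on the antepenult (syllable 3, de).
  → primary stress on syllable 3.
Suffixed `a:.bit.de.si.la.sa:` (6 syllables):
  Weights: 4 si L, 5 la L, 6 sa: H.
  The penult (syllable 5, la) is light, so stress falls on the antepenult (syllable 4, si).
  → primary stress on syllable 4.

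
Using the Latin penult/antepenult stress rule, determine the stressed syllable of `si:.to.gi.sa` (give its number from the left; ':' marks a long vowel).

2

Classical Latin: stress the penult if heavy (long vowel or closed), else the antepenult.
Weights: 2 to L, 3 gi L, 4 sa L.
The penult (syllable 3, gi) is light, so stress falls on the antepenult (syllable 2, to).
Stress on syllable 2: si:.ˈto.gi.sa.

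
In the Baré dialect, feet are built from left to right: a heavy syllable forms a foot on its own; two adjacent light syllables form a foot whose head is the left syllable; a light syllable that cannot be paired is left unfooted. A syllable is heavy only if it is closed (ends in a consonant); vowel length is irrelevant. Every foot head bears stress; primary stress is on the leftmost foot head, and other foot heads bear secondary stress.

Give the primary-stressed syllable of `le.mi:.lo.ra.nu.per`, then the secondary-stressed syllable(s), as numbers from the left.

Weights: 1 le L, 2 mi: L, 3 lo L, 4 ra L, 5 nu L, 6 per H.
Parse left to right (heavy = foot alone; LL = one foot; stranded L unfooted): (ˈle.mi:) (ˈlo.ra) nu (ˈper).
Foot heads: 1, 3, 6.
Primary stress on the leftmost head = syllable 1.
Secondary stress on 3, 6: ˈle.mi:.ˌlo.ra.nu.ˌper.

primary 1, secondary 3, 6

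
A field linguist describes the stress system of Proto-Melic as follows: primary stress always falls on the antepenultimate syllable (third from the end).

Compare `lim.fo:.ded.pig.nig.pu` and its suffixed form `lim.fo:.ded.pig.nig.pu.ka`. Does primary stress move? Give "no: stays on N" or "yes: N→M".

yes: 4→5

Base `lim.fo:.ded.pig.nig.pu` (6 syllables):
  The word has 6 syllables; the antepenultimate syllable (third from the end) is syllable 4 (pig).
  → primary stress on syllable 4.
Suffixed `lim.fo:.ded.pig.nig.pu.ka` (7 syllables):
  The word has 7 syllables; the antepenultimate syllable (third from the end) is syllable 5 (nig).
  → primary stress on syllable 5.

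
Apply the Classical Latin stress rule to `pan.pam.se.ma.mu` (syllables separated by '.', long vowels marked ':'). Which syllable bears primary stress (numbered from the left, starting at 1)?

Classical Latin: stress the penult if heavy (long vowel or closed), else the antepenult.
Weights: 3 se L, 4 ma L, 5 mu L.
The penult (syllable 4, ma) is light, so stress falls on the antepenult (syllable 3, se).
Stress on syllable 3: pan.pam.ˈse.ma.mu.

3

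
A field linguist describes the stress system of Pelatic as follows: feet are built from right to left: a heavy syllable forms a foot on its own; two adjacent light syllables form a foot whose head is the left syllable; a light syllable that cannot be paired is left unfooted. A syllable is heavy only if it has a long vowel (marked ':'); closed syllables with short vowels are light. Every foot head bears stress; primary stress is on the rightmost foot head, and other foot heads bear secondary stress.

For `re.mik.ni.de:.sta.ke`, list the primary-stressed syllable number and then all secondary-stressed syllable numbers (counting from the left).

Weights: 1 re L, 2 mik L, 3 ni L, 4 de: H, 5 sta L, 6 ke L.
Parse right to left (heavy = foot alone; LL = one foot; stranded L unfooted): re (ˈmik.ni) (ˈde:) (ˈsta.ke).
Foot heads: 2, 4, 5.
Primary stress on the rightmost head = syllable 5.
Secondary stress on 2, 4: re.ˌmik.ni.ˌde:.ˈsta.ke.

primary 5, secondary 2, 4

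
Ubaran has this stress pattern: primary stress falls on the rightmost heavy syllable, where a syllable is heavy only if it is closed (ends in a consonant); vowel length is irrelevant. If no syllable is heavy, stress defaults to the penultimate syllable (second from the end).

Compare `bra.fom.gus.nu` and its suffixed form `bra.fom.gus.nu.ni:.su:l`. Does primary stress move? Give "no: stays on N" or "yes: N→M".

yes: 3→6

Base `bra.fom.gus.nu` (4 syllables):
  Weights: 1 bra L, 2 fom H, 3 gus H, 4 nu L.
  Heavy syllables in the domain: 2, 3. The rightmost is syllable 3 (gus).
  → primary stress on syllable 3.
Suffixed `bra.fom.gus.nu.ni:.su:l` (6 syllables):
  Weights: 1 bra L, 2 fom H, 3 gus H, 4 nu L, 5 ni: L, 6 su:l H.
  Heavy syllables in the domain: 2, 3, 6. The rightmost is syllable 6 (su:l).
  → primary stress on syllable 6.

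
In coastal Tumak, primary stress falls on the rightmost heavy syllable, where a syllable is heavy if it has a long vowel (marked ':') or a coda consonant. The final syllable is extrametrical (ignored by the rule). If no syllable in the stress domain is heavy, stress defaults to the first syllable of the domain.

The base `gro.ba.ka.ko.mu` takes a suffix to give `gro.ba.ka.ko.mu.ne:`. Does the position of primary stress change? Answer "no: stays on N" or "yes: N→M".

no: stays on 1

Base `gro.ba.ka.ko.mu` (5 syllables):
  The final syllable (5, mu) is extrametrical; the stress domain is syllables 1–4.
  Weights: 1 gro L, 2 ba L, 3 ka L, 4 ko L.
  No heavy syllable in the domain; default to the first syllable of the domain = syllable 1.
  → primary stress on syllable 1.
Suffixed `gro.ba.ka.ko.mu.ne:` (6 syllables):
  The final syllable (6, ne:) is extrametrical; the stress domain is syllables 1–5.
  Weights: 1 gro L, 2 ba L, 3 ka L, 4 ko L, 5 mu L.
  No heavy syllable in the domain; default to the first syllable of the domain = syllable 1.
  → primary stress on syllable 1.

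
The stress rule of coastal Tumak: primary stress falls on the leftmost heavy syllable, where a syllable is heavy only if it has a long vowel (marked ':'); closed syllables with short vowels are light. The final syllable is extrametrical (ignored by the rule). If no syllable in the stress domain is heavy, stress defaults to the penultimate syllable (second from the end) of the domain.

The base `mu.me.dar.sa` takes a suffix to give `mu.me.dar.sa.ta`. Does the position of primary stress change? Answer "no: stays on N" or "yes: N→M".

Base `mu.me.dar.sa` (4 syllables):
  The final syllable (4, sa) is extrametrical; the stress domain is syllables 1–3.
  Weights: 1 mu L, 2 me L, 3 dar L.
  No heavy syllable in the domain; default to the penultimate syllable (second from the end) of the domain = syllable 2.
  → primary stress on syllable 2.
Suffixed `mu.me.dar.sa.ta` (5 syllables):
  The final syllable (5, ta) is extrametrical; the stress domain is syllables 1–4.
  Weights: 1 mu L, 2 me L, 3 dar L, 4 sa L.
  No heavy syllable in the domain; default to the penultimate syllable (second from the end) of the domain = syllable 3.
  → primary stress on syllable 3.

yes: 2→3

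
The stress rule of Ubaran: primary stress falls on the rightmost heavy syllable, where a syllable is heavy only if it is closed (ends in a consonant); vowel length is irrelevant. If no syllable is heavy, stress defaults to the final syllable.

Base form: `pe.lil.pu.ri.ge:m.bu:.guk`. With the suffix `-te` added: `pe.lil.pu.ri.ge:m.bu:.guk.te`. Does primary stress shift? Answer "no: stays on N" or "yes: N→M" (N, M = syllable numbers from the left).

Base `pe.lil.pu.ri.ge:m.bu:.guk` (7 syllables):
  Weights: 1 pe L, 2 lil H, 3 pu L, 4 ri L, 5 ge:m H, 6 bu: L, 7 guk H.
  Heavy syllables in the domain: 2, 5, 7. The rightmost is syllable 7 (guk).
  → primary stress on syllable 7.
Suffixed `pe.lil.pu.ri.ge:m.bu:.guk.te` (8 syllables):
  Weights: 1 pe L, 2 lil H, 3 pu L, 4 ri L, 5 ge:m H, 6 bu: L, 7 guk H, 8 te L.
  Heavy syllables in the domain: 2, 5, 7. The rightmost is syllable 7 (guk).
  → primary stress on syllable 7.

no: stays on 7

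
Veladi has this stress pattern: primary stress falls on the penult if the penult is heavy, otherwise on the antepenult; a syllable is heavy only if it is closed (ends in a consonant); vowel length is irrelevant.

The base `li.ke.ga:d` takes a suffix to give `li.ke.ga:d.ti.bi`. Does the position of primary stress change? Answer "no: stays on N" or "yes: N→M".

yes: 1→3

Base `li.ke.ga:d` (3 syllables):
  Weights: 1 li L, 2 ke L, 3 ga:d H.
  The penult (syllable 2, ke) is light, so stress falls on the antepenult (syllable 1, li).
  → primary stress on syllable 1.
Suffixed `li.ke.ga:d.ti.bi` (5 syllables):
  Weights: 3 ga:d H, 4 ti L, 5 bi L.
  The penult (syllable 4, ti) is light, so stress falls on the antepenult (syllable 3, ga:d).
  → primary stress on syllable 3.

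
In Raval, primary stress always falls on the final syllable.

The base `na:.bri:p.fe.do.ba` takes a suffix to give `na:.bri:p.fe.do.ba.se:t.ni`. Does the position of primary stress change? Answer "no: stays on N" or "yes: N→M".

Base `na:.bri:p.fe.do.ba` (5 syllables):
  The word has 5 syllables; the final syllable is syllable 5 (ba).
  → primary stress on syllable 5.
Suffixed `na:.bri:p.fe.do.ba.se:t.ni` (7 syllables):
  The word has 7 syllables; the final syllable is syllable 7 (ni).
  → primary stress on syllable 7.

yes: 5→7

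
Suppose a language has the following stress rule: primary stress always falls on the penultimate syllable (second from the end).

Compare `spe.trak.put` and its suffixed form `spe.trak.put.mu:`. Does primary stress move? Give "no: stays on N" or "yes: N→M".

Base `spe.trak.put` (3 syllables):
  The word has 3 syllables; the penultimate syllable (second from the end) is syllable 2 (trak).
  → primary stress on syllable 2.
Suffixed `spe.trak.put.mu:` (4 syllables):
  The word has 4 syllables; the penultimate syllable (second from the end) is syllable 3 (put).
  → primary stress on syllable 3.

yes: 2→3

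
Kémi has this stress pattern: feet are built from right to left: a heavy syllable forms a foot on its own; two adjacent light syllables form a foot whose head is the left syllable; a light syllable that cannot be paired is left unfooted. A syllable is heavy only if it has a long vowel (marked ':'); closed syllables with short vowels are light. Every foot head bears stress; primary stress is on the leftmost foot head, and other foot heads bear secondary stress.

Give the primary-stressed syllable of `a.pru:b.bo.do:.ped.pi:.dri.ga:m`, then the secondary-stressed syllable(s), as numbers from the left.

Weights: 1 a L, 2 pru:b H, 3 bo L, 4 do: H, 5 ped L, 6 pi: H, 7 dri L, 8 ga:m H.
Parse right to left (heavy = foot alone; LL = one foot; stranded L unfooted): a (ˈpru:b) bo (ˈdo:) ped (ˈpi:) dri (ˈga:m).
Foot heads: 2, 4, 6, 8.
Primary stress on the leftmost head = syllable 2.
Secondary stress on 4, 6, 8: a.ˈpru:b.bo.ˌdo:.ped.ˌpi:.dri.ˌga:m.

primary 2, secondary 4, 6, 8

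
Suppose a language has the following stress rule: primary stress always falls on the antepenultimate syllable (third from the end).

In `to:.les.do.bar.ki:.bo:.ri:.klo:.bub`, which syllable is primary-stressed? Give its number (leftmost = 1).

The word has 9 syllables; the antepenultimate syllable (third from the end) is syllable 7 (ri:).
Primary stress: syllable 7 → to:.les.do.bar.ki:.bo:.ˈri:.klo:.bub.

7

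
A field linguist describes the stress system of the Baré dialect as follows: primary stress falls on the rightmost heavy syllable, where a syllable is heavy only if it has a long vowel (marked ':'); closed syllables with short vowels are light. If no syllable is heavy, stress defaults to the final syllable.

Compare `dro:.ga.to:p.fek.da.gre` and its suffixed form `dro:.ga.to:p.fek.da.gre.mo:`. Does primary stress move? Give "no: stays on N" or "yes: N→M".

Base `dro:.ga.to:p.fek.da.gre` (6 syllables):
  Weights: 1 dro: H, 2 ga L, 3 to:p H, 4 fek L, 5 da L, 6 gre L.
  Heavy syllables in the domain: 1, 3. The rightmost is syllable 3 (to:p).
  → primary stress on syllable 3.
Suffixed `dro:.ga.to:p.fek.da.gre.mo:` (7 syllables):
  Weights: 1 dro: H, 2 ga L, 3 to:p H, 4 fek L, 5 da L, 6 gre L, 7 mo: H.
  Heavy syllables in the domain: 1, 3, 7. The rightmost is syllable 7 (mo:).
  → primary stress on syllable 7.

yes: 3→7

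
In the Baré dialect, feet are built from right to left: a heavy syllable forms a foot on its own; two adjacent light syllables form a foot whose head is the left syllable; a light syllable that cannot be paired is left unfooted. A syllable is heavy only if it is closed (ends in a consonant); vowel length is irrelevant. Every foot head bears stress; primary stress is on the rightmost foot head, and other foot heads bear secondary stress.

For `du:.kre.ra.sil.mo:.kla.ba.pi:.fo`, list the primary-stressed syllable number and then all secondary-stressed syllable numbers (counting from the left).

Weights: 1 du: L, 2 kre L, 3 ra L, 4 sil H, 5 mo: L, 6 kla L, 7 ba L, 8 pi: L, 9 fo L.
Parse right to left (heavy = foot alone; LL = one foot; stranded L unfooted): du: (ˈkre.ra) (ˈsil) mo: (ˈkla.ba) (ˈpi:.fo).
Foot heads: 2, 4, 6, 8.
Primary stress on the rightmost head = syllable 8.
Secondary stress on 2, 4, 6: du:.ˌkre.ra.ˌsil.mo:.ˌkla.ba.ˈpi:.fo.

primary 8, secondary 2, 4, 6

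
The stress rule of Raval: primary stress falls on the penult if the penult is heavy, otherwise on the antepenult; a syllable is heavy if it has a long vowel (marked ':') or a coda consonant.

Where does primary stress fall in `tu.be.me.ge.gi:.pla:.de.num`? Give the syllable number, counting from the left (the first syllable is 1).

Weights: 6 pla: H, 7 de L, 8 num H.
The penult (syllable 7, de) is light, so stress falls on the antepenult (syllable 6, pla:).
Primary stress: syllable 6 → tu.be.me.ge.gi:.ˈpla:.de.num.

6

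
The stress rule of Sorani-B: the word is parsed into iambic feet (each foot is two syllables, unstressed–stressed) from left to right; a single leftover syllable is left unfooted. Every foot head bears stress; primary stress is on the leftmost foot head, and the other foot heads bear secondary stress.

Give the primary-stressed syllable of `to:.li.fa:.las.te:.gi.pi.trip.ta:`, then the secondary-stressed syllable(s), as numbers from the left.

primary 2, secondary 4, 6, 8

Parse left to right into iambic (σˈσ) feet: (to:.ˈli) (fa:.ˈlas) (te:.ˈgi) (pi.ˈtrip) ta:. Syllable 9 is left unfooted.
Foot heads (stressed positions): 2, 4, 6, 8.
End Rule Leftmost: primary stress on the leftmost head = syllable 2.
Secondary stress on 4, 6, 8: to:.ˈli.fa:.ˌlas.te:.ˌgi.pi.ˌtrip.ta:.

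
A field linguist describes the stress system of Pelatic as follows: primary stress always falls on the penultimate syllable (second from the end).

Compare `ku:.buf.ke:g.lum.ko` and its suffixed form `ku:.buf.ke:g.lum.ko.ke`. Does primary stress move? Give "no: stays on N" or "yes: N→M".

yes: 4→5

Base `ku:.buf.ke:g.lum.ko` (5 syllables):
  The word has 5 syllables; the penultimate syllable (second from the end) is syllable 4 (lum).
  → primary stress on syllable 4.
Suffixed `ku:.buf.ke:g.lum.ko.ke` (6 syllables):
  The word has 6 syllables; the penultimate syllable (second from the end) is syllable 5 (ko).
  → primary stress on syllable 5.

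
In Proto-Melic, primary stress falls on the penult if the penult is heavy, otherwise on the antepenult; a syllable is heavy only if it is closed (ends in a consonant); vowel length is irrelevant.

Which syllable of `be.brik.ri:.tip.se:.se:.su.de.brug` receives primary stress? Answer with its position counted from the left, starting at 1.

Weights: 7 su L, 8 de L, 9 brug H.
The penult (syllable 8, de) is light, so stress falls on the antepenult (syllable 7, su).
Primary stress: syllable 7 → be.brik.ri:.tip.se:.se:.ˈsu.de.brug.

7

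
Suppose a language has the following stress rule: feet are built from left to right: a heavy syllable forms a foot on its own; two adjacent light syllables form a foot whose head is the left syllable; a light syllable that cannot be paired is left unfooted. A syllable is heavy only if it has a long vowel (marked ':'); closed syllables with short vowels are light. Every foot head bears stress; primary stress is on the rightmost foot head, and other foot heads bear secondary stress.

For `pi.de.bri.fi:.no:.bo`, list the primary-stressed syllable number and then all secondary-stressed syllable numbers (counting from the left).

primary 5, secondary 1, 4

Weights: 1 pi L, 2 de L, 3 bri L, 4 fi: H, 5 no: H, 6 bo L.
Parse left to right (heavy = foot alone; LL = one foot; stranded L unfooted): (ˈpi.de) bri (ˈfi:) (ˈno:) bo.
Foot heads: 1, 4, 5.
Primary stress on the rightmost head = syllable 5.
Secondary stress on 1, 4: ˌpi.de.bri.ˌfi:.ˈno:.bo.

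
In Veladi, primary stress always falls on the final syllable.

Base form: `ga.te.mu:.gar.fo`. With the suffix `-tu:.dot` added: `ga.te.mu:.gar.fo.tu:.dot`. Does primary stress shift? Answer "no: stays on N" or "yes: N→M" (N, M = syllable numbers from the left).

Base `ga.te.mu:.gar.fo` (5 syllables):
  The word has 5 syllables; the final syllable is syllable 5 (fo).
  → primary stress on syllable 5.
Suffixed `ga.te.mu:.gar.fo.tu:.dot` (7 syllables):
  The word has 7 syllables; the final syllable is syllable 7 (dot).
  → primary stress on syllable 7.

yes: 5→7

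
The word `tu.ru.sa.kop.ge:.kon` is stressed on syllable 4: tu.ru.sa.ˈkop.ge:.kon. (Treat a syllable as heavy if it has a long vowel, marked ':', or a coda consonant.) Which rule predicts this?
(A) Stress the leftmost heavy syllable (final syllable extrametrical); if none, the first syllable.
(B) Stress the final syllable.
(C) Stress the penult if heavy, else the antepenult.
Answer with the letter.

A

Rule A → syllable 4 ✓.
Rule B → syllable 6 (observed: 4).
Rule C → syllable 5 (observed: 4).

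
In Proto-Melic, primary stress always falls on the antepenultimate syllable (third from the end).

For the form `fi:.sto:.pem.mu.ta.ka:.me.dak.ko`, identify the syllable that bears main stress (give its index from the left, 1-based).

The word has 9 syllables; the antepenultimate syllable (third from the end) is syllable 7 (me).
Primary stress: syllable 7 → fi:.sto:.pem.mu.ta.ka:.ˈme.dak.ko.

7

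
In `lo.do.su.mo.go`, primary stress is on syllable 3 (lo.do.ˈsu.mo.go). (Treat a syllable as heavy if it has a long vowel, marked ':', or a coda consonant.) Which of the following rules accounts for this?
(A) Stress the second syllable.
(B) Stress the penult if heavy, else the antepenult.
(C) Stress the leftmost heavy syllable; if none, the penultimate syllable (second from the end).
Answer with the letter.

B

Rule A → syllable 2 (observed: 3).
Rule B → syllable 3 ✓.
Rule C → syllable 4 (observed: 3).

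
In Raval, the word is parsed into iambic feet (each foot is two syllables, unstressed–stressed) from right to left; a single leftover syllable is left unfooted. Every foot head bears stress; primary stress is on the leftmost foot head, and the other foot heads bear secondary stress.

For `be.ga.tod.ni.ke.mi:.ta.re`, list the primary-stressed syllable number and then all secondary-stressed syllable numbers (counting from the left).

primary 2, secondary 4, 6, 8

Parse right to left into iambic (σˈσ) feet: (be.ˈga) (tod.ˈni) (ke.ˈmi:) (ta.ˈre).
Foot heads (stressed positions): 2, 4, 6, 8.
End Rule Leftmost: primary stress on the leftmost head = syllable 2.
Secondary stress on 4, 6, 8: be.ˈga.tod.ˌni.ke.ˌmi:.ta.ˌre.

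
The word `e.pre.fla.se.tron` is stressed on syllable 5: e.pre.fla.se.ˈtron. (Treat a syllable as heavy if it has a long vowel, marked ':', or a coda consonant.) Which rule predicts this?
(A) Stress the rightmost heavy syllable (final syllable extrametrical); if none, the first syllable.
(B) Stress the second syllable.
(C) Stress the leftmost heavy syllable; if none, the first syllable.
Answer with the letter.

Rule A → syllable 1 (observed: 5).
Rule B → syllable 2 (observed: 5).
Rule C → syllable 5 ✓.

C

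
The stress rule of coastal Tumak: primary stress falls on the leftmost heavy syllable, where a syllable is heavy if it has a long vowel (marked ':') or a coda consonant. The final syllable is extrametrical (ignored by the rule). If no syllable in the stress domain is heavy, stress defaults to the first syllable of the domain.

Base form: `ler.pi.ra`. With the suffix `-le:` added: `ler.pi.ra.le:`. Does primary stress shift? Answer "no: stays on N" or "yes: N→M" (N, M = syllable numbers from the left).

no: stays on 1

Base `ler.pi.ra` (3 syllables):
  The final syllable (3, ra) is extrametrical; the stress domain is syllables 1–2.
  Weights: 1 ler H, 2 pi L.
  Heavy syllables in the domain: 1. The leftmost is syllable 1 (ler).
  → primary stress on syllable 1.
Suffixed `ler.pi.ra.le:` (4 syllables):
  The final syllable (4, le:) is extrametrical; the stress domain is syllables 1–3.
  Weights: 1 ler H, 2 pi L, 3 ra L.
  Heavy syllables in the domain: 1. The leftmost is syllable 1 (ler).
  → primary stress on syllable 1.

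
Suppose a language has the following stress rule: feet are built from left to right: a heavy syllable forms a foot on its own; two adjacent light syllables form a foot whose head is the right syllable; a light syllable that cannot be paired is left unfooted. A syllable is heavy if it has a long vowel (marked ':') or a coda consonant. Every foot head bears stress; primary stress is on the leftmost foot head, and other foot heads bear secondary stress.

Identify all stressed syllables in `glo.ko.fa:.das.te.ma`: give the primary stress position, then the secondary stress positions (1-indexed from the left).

Weights: 1 glo L, 2 ko L, 3 fa: H, 4 das H, 5 te L, 6 ma L.
Parse left to right (heavy = foot alone; LL = one foot; stranded L unfooted): (glo.ˈko) (ˈfa:) (ˈdas) (te.ˈma).
Foot heads: 2, 3, 4, 6.
Primary stress on the leftmost head = syllable 2.
Secondary stress on 3, 4, 6: glo.ˈko.ˌfa:.ˌdas.te.ˌma.

primary 2, secondary 3, 4, 6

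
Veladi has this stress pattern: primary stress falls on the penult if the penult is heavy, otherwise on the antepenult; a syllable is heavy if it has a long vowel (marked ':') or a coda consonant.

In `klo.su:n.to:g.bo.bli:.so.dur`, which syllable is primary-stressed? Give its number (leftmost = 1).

5

Weights: 5 bli: H, 6 so L, 7 dur H.
The penult (syllable 6, so) is light, so stress falls on the antepenult (syllable 5, bli:).
Primary stress: syllable 5 → klo.su:n.to:g.bo.ˈbli:.so.dur.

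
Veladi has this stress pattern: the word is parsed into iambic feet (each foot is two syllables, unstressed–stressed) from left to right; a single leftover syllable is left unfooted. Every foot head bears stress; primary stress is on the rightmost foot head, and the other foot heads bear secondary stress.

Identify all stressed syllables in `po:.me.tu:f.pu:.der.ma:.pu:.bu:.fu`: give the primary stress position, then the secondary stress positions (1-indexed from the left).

primary 8, secondary 2, 4, 6

Parse left to right into iambic (σˈσ) feet: (po:.ˈme) (tu:f.ˈpu:) (der.ˈma:) (pu:.ˈbu:) fu. Syllable 9 is left unfooted.
Foot heads (stressed positions): 2, 4, 6, 8.
End Rule Rightmost: primary stress on the rightmost head = syllable 8.
Secondary stress on 2, 4, 6: po:.ˌme.tu:f.ˌpu:.der.ˌma:.pu:.ˈbu:.fu.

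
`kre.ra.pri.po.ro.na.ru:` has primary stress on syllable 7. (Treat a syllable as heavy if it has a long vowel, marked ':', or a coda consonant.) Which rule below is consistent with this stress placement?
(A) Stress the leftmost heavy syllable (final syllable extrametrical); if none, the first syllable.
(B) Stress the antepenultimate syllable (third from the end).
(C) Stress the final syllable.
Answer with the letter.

C

Rule A → syllable 1 (observed: 7).
Rule B → syllable 5 (observed: 7).
Rule C → syllable 7 ✓.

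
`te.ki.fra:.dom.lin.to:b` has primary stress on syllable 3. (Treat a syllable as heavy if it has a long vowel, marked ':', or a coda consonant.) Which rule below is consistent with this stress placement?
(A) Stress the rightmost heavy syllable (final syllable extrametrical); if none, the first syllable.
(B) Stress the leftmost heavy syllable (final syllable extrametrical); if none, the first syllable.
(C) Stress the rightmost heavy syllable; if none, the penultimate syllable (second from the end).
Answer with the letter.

B

Rule A → syllable 5 (observed: 3).
Rule B → syllable 3 ✓.
Rule C → syllable 6 (observed: 3).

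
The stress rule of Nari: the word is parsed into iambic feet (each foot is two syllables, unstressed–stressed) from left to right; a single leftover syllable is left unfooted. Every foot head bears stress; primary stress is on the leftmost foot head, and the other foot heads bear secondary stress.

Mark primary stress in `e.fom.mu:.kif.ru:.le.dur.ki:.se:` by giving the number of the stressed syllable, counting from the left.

2

Parse left to right into iambic (σˈσ) feet: (e.ˈfom) (mu:.ˈkif) (ru:.ˈle) (dur.ˈki:) se:. Syllable 9 is left unfooted.
Foot heads (stressed positions): 2, 4, 6, 8.
End Rule Leftmost: primary stress on the leftmost head = syllable 2.
Primary stress: syllable 2 → e.ˈfom.mu:.kif.ru:.le.dur.ki:.se:.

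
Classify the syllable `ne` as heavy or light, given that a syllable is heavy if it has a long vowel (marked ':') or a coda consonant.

light

`ne`: short vowel, open (no coda). Short vowel, open → light.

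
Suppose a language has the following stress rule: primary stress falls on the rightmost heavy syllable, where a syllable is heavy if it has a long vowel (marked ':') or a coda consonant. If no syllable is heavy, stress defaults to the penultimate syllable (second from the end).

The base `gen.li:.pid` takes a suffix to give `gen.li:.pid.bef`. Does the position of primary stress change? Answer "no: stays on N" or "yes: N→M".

yes: 3→4

Base `gen.li:.pid` (3 syllables):
  Weights: 1 gen H, 2 li: H, 3 pid H.
  Heavy syllables in the domain: 1, 2, 3. The rightmost is syllable 3 (pid).
  → primary stress on syllable 3.
Suffixed `gen.li:.pid.bef` (4 syllables):
  Weights: 1 gen H, 2 li: H, 3 pid H, 4 bef H.
  Heavy syllables in the domain: 1, 2, 3, 4. The rightmost is syllable 4 (bef).
  → primary stress on syllable 4.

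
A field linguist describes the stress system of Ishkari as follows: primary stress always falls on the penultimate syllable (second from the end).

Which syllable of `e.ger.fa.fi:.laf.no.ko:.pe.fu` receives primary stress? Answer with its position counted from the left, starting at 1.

The word has 9 syllables; the penultimate syllable (second from the end) is syllable 8 (pe).
Primary stress: syllable 8 → e.ger.fa.fi:.laf.no.ko:.ˈpe.fu.

8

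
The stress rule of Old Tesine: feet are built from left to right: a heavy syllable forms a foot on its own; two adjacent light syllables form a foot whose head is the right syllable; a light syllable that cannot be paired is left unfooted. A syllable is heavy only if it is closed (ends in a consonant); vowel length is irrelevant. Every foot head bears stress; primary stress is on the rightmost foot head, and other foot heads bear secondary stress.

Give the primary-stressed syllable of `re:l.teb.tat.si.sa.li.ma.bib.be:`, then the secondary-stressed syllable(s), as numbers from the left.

primary 8, secondary 1, 2, 3, 5, 7

Weights: 1 re:l H, 2 teb H, 3 tat H, 4 si L, 5 sa L, 6 li L, 7 ma L, 8 bib H, 9 be: L.
Parse left to right (heavy = foot alone; LL = one foot; stranded L unfooted): (ˈre:l) (ˈteb) (ˈtat) (si.ˈsa) (li.ˈma) (ˈbib) be:.
Foot heads: 1, 2, 3, 5, 7, 8.
Primary stress on the rightmost head = syllable 8.
Secondary stress on 1, 2, 3, 5, 7: ˌre:l.ˌteb.ˌtat.si.ˌsa.li.ˌma.ˈbib.be:.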